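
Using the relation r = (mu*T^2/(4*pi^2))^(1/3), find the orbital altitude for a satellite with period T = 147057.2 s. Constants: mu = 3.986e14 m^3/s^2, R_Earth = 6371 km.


T = 147057.2 s
r = (mu*T^2/(4*pi^2))^(1/3) = (3.986e14 * 147057.2^2 / (4*pi^2))^(1/3)
r = 6.0216667e+07 m = 60216.6671 km
alt = r - R_E = 60216.6671 - 6371 = 53845.6671 km

53845.6671 km


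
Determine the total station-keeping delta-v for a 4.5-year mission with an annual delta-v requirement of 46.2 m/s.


dV = rate * years = 46.2 * 4.5
dV = 207.9000 m/s

207.9000 m/s


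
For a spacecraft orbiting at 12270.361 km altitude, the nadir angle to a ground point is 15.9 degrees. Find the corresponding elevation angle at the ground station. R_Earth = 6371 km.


r = R_E + alt = 18641.3610 km
Law of sines in the satellite / Earth-center / ground-point triangle:
  sin(nadir)/R_E = sin(90 + el)/r  =>  cos(el) = (r/R_E)*sin(nadir)
cos(el) = (18641.3610 / 6371.0000) * sin(15.9 deg) = 0.8015967
el = arccos(0.8015967) = 36.7172 deg
(Earth-central angle = 90 - nadir - el = 37.3828 deg)

36.7172 degrees


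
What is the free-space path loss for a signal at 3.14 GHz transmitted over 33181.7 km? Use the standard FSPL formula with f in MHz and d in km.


f = 3.14 GHz = 3140.0000 MHz
d = 33181.7 km
FSPL = 32.44 + 20*log10(3140.0000) + 20*log10(33181.7)
FSPL = 32.44 + 69.9386 + 90.4180
FSPL = 192.7966 dB

192.7966 dB


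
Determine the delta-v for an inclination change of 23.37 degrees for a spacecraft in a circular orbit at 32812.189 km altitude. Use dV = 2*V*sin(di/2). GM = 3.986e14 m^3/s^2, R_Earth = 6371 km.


r = 39183.1890 km = 3.9183189e+07 m
V = sqrt(mu/r) = 3189.4717 m/s
di = 23.37 deg = 0.4078834 rad
dV = 2*V*sin(di/2) = 2*3189.4717*sin(0.2039417)
dV = 1291.9333 m/s = 1.2919 km/s

1.2919 km/s


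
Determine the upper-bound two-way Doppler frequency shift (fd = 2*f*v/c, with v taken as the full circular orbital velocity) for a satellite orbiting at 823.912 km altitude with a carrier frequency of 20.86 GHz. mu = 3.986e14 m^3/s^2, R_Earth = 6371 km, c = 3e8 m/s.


r = 7.194912e+06 m
v = sqrt(mu/r) = 7443.1351 m/s (worst-case radial velocity)
f = 20.86 GHz = 2.086e+10 Hz
fd = 2*f*v/c = 2*2.086e+10*7443.1351/3.0e+08
fd = 1.035092e+06 Hz

1.0351e+06 Hz


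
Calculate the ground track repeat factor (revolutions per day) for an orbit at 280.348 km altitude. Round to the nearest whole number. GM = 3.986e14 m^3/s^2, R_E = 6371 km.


r = 6.651348e+06 m
T = 2*pi*sqrt(r^3/mu) = 5398.5326 s = 89.9755 min
revs/day = 1440 / 89.9755 = 16.0043
Rounded: 16 revolutions per day

16 revolutions per day


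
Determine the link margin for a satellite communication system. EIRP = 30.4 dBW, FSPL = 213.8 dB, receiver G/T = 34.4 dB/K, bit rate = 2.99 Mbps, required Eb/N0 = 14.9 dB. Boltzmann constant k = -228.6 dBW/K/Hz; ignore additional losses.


C/N0 = EIRP - FSPL + G/T - k = 30.4 - 213.8 + 34.4 - (-228.6)
C/N0 = 79.6000 dB-Hz
R_b = 2.99 Mbps = 2.99e+06 bps -> 10*log10(R_b) = 64.7567 dB-Hz
Eb/N0 = C/N0 - 10*log10(R_b) = 79.6000 - 64.7567 = 14.8433 dB
Margin = Eb/N0 - Eb/N0_req = 14.8433 - 14.9 = -0.05671188 dB (negative margin: link does not close)

-0.0567 dB


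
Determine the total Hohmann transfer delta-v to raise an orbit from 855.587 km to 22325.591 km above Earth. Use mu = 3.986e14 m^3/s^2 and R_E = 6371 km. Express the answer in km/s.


r1 = 7226.5870 km = 7.226587e+06 m
r2 = 28696.5910 km = 2.8696591e+07 m
dv1 = sqrt(mu/r1)*(sqrt(2*r2/(r1+r2)) - 1) = 1960.5837 m/s
dv2 = sqrt(mu/r2)*(1 - sqrt(2*r1/(r1+r2))) = 1362.9479 m/s
total dv = |dv1| + |dv2| = 1960.5837 + 1362.9479 = 3323.5316 m/s = 3.3235 km/s

3.3235 km/s


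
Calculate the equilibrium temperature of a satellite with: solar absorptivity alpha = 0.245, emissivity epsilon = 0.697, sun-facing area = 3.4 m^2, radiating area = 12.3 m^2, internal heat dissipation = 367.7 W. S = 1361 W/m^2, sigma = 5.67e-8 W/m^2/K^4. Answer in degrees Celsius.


Numerator = alpha*S*A_sun + Q_int = 0.245*1361*3.4 + 367.7 = 1501.4130 W
Denominator = eps*sigma*A_rad = 0.697*5.67e-8*12.3 = 4.8609477e-07 W/K^4
T^4 = 3.0887249e+09 K^4
T = 235.7463 K = -37.4037 C

-37.4037 degrees Celsius


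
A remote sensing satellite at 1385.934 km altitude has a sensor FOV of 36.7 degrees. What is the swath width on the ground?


FOV = 36.7 deg = 0.6405358 rad
swath = 2 * alt * tan(FOV/2) = 2 * 1385.934 * tan(0.3202679)
swath = 2 * 1385.934 * 0.3316868
swath = 919.3919 km

919.3919 km


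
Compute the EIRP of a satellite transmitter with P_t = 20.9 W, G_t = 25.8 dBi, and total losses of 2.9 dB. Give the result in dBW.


Pt = 20.9 W = 13.2015 dBW
EIRP = Pt_dBW + Gt - losses = 13.2015 + 25.8 - 2.9 = 36.1015 dBW

36.1015 dBW


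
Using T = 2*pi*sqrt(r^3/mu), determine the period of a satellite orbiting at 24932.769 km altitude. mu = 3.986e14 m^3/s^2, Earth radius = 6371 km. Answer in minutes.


r = 31303.7690 km = 3.1303769e+07 m
T = 2*pi*sqrt(r^3/mu) = 2*pi*sqrt(3.0675376e+22 / 3.986e14)
T = 55119.6138 s = 918.6602 min

918.6602 minutes


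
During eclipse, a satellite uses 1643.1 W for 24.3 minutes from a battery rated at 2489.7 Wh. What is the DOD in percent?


E_used = P * t / 60 = 1643.1 * 24.3 / 60 = 665.4555 Wh
DOD = E_used / E_total * 100 = 665.4555 / 2489.7 * 100
DOD = 26.7283 %

26.7283 %


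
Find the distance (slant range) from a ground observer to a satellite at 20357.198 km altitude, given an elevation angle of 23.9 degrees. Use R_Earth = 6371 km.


h = 20357.198 km, el = 23.9 deg
d = -R_E*sin(el) + sqrt((R_E*sin(el))^2 + 2*R_E*h + h^2)
d = -6371.0000*sin(0.4171337) + sqrt((6371.0000*0.4051416)^2 + 2*6371.0000*20357.198 + 20357.198^2)
d = 23504.6494 km

23504.6494 km


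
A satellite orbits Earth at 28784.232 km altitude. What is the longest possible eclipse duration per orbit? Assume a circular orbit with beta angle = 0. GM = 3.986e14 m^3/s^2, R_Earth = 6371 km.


r = 35155.2320 km
T = 1093.3140 min
Eclipse fraction = arcsin(R_E/r)/pi = arcsin(6371.0000/35155.2320)/pi
= arcsin(0.1812248)/pi = 0.05800616
Eclipse duration = 0.05800616 * 1093.3140 = 63.4190 min

63.4190 minutes


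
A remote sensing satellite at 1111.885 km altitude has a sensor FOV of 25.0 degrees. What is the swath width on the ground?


FOV = 25.0 deg = 0.4363323 rad
swath = 2 * alt * tan(FOV/2) = 2 * 1111.885 * tan(0.2181662)
swath = 2 * 1111.885 * 0.2216947
swath = 492.9979 km

492.9979 km


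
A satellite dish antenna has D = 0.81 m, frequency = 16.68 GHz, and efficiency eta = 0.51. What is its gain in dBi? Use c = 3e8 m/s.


lambda = c/f = 3e8 / 1.668e+10 = 0.01798561 m
G = eta*(pi*D/lambda)^2 = 0.51*(pi*0.81/0.01798561)^2
G = 10209.1490 (linear)
G = 10*log10(10209.1490) = 40.0899 dBi

40.0899 dBi


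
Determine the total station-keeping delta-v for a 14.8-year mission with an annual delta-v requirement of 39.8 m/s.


dV = rate * years = 39.8 * 14.8
dV = 589.0400 m/s

589.0400 m/s


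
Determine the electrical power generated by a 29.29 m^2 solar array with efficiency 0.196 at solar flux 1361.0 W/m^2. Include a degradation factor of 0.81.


P = area * eta * S * degradation
P = 29.29 * 0.196 * 1361.0 * 0.81
P = 6328.7594 W

6328.7594 W


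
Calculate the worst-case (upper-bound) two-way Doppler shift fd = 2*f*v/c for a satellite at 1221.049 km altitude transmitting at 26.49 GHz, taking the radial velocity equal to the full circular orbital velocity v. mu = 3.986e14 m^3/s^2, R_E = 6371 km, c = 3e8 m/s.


r = 7.592049e+06 m
v = sqrt(mu/r) = 7245.8468 m/s (worst-case radial velocity)
f = 26.49 GHz = 2.649e+10 Hz
fd = 2*f*v/c = 2*2.649e+10*7245.8468/3.0e+08
fd = 1.2796165e+06 Hz

1.2796e+06 Hz


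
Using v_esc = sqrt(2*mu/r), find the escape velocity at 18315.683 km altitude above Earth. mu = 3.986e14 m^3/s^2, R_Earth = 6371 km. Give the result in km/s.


r = 6371.0 + 18315.683 = 24686.6830 km = 2.4686683e+07 m
v_esc = sqrt(2*mu/r) = sqrt(2*3.986e14 / 2.4686683e+07)
v_esc = 5682.6679 m/s = 5.6827 km/s

5.6827 km/s


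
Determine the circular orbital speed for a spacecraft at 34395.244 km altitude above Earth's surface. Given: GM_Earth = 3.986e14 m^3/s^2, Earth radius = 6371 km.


r = R_E + alt = 6371.0 + 34395.244 = 40766.2440 km = 4.0766244e+07 m
v = sqrt(mu/r) = sqrt(3.986e14 / 4.0766244e+07) = 3126.9310 m/s = 3.1269 km/s

3.1269 km/s


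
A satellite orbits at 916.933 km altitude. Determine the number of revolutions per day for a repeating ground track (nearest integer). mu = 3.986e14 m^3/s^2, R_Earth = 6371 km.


r = 7.287933e+06 m
T = 2*pi*sqrt(r^3/mu) = 6191.8122 s = 103.1969 min
revs/day = 1440 / 103.1969 = 13.9539
Rounded: 14 revolutions per day

14 revolutions per day


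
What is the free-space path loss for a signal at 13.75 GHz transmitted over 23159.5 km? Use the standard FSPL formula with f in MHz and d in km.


f = 13.75 GHz = 13750.0000 MHz
d = 23159.5 km
FSPL = 32.44 + 20*log10(13750.0000) + 20*log10(23159.5)
FSPL = 32.44 + 82.7661 + 87.2946
FSPL = 202.5006 dB

202.5006 dB


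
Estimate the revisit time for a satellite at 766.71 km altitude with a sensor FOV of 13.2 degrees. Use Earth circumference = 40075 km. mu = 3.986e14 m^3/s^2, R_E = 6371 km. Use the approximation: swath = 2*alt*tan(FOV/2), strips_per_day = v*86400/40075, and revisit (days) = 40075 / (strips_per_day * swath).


swath = 2*766.71*tan(0.1151917) = 177.4227 km
v = sqrt(mu/r) = 7472.9005 m/s = 7.4729 km/s
strips/day = v*86400/40075 = 7.4729*86400/40075 = 16.1113
coverage/day = strips * swath = 16.1113 * 177.4227 = 2858.5034 km
revisit = 40075 / 2858.5034 = 14.0196 days

14.0196 days


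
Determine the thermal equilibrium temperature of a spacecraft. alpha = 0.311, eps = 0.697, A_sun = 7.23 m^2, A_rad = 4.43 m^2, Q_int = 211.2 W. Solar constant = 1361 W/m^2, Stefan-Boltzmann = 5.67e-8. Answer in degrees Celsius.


Numerator = alpha*S*A_sun + Q_int = 0.311*1361*7.23 + 211.2 = 3271.4493 W
Denominator = eps*sigma*A_rad = 0.697*5.67e-8*4.43 = 1.7507316e-07 W/K^4
T^4 = 1.8686185e+10 K^4
T = 369.7261 K = 96.5761 C

96.5761 degrees Celsius


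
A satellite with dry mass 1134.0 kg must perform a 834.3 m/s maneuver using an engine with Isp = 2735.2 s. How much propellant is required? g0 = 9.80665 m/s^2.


ve = Isp * g0 = 2735.2 * 9.80665 = 26823.149080 m/s
mass ratio = exp(dv/ve) = exp(834.3/26823.149080) = 1.03159251
m_prop = m_dry * (mr - 1) = 1134.0 * (1.03159251 - 1)
m_prop = 35.8259 kg

35.8259 kg


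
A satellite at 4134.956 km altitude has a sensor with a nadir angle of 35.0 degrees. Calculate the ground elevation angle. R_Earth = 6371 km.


r = R_E + alt = 10505.9560 km
Law of sines in the satellite / Earth-center / ground-point triangle:
  sin(nadir)/R_E = sin(90 + el)/r  =>  cos(el) = (r/R_E)*sin(nadir)
cos(el) = (10505.9560 / 6371.0000) * sin(35.0 deg) = 0.9458435
el = arccos(0.9458435) = 18.9427 deg
(Earth-central angle = 90 - nadir - el = 36.0573 deg)

18.9427 degrees


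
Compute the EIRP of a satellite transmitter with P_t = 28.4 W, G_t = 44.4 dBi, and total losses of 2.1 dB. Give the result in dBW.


Pt = 28.4 W = 14.5332 dBW
EIRP = Pt_dBW + Gt - losses = 14.5332 + 44.4 - 2.1 = 56.8332 dBW

56.8332 dBW


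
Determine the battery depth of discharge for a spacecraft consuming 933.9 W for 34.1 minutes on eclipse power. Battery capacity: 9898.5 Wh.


E_used = P * t / 60 = 933.9 * 34.1 / 60 = 530.7665 Wh
DOD = E_used / E_total * 100 = 530.7665 / 9898.5 * 100
DOD = 5.3621 %

5.3621 %


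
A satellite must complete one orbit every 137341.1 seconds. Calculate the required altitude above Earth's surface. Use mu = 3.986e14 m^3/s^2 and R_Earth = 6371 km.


T = 137341.1 s
r = (mu*T^2/(4*pi^2))^(1/3) = (3.986e14 * 137341.1^2 / (4*pi^2))^(1/3)
r = 5.7534216e+07 m = 57534.2161 km
alt = r - R_E = 57534.2161 - 6371 = 51163.2161 km

51163.2161 km


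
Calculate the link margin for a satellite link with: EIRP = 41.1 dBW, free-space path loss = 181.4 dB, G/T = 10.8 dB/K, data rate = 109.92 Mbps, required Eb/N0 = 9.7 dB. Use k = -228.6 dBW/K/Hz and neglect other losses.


C/N0 = EIRP - FSPL + G/T - k = 41.1 - 181.4 + 10.8 - (-228.6)
C/N0 = 99.1000 dB-Hz
R_b = 109.92 Mbps = 1.0992e+08 bps -> 10*log10(R_b) = 80.4108 dB-Hz
Eb/N0 = C/N0 - 10*log10(R_b) = 99.1000 - 80.4108 = 18.6892 dB
Margin = Eb/N0 - Eb/N0_req = 18.6892 - 9.7 = 8.9892 dB (link closes)

8.9892 dB


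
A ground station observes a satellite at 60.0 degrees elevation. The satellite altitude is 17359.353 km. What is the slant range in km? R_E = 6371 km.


h = 17359.353 km, el = 60.0 deg
d = -R_E*sin(el) + sqrt((R_E*sin(el))^2 + 2*R_E*h + h^2)
d = -6371.0000*sin(1.0472) + sqrt((6371.0000*0.8660254)^2 + 2*6371.0000*17359.353 + 17359.353^2)
d = 17998.1266 km

17998.1266 km


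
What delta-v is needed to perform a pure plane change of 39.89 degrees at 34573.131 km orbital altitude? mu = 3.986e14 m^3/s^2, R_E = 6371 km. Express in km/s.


r = 40944.1310 km = 4.0944131e+07 m
V = sqrt(mu/r) = 3120.1309 m/s
di = 39.89 deg = 0.6962118 rad
dV = 2*V*sin(di/2) = 2*3120.1309*sin(0.3481059)
dV = 2128.6653 m/s = 2.1287 km/s

2.1287 km/s


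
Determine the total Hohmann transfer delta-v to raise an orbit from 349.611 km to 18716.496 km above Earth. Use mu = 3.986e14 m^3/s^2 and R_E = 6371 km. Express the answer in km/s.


r1 = 6720.6110 km = 6.720611e+06 m
r2 = 25087.4960 km = 2.5087496e+07 m
dv1 = sqrt(mu/r1)*(sqrt(2*r2/(r1+r2)) - 1) = 1971.2021 m/s
dv2 = sqrt(mu/r2)*(1 - sqrt(2*r1/(r1+r2))) = 1394.8873 m/s
total dv = |dv1| + |dv2| = 1971.2021 + 1394.8873 = 3366.0893 m/s = 3.3661 km/s

3.3661 km/s


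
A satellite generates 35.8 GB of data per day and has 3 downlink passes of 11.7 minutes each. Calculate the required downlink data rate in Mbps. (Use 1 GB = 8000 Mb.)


total contact time = 3 * 11.7 * 60 = 2106.0000 s
data = 35.8 GB = 286400.0000 Mb
rate = 286400.0000 / 2106.0000 = 135.9924 Mbps

135.9924 Mbps


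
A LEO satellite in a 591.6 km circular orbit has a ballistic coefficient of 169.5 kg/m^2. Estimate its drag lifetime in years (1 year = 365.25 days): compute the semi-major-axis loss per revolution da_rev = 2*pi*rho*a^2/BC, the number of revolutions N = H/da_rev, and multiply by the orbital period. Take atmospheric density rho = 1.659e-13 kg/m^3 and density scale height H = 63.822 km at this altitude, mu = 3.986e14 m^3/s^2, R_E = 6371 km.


a = R_E + alt = 6962.6000 km = 6.9626e+06 m
da_rev = 2*pi*rho*a^2/BC = 2*pi*1.659e-13*(6.9626e+06)^2/169.5 = 0.298125719 m per revolution
N = H/da_rev = 63822.0000 m / 0.298125719 m = 214077.4713 revolutions
P = 2*pi*sqrt(a^3/mu) = 5781.8709 s
lifetime = N*P = 214077.4713 * 5781.8709 = 1.2377683e+09 s = 14326.0220 days
years = 14326.0220 / 365.25 = 39.2225 years

39.2225 years


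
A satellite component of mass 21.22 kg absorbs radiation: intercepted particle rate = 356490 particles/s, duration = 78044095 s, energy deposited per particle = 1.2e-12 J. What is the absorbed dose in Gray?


Total energy deposited = rate * time * E_per
  = 356490 * 78044095 * 1.2e-12 = 33.3863 J
Dose = E_total / mass = 33.3863 / 21.22
Dose = 1.5733 Gy

1.5733 Gy


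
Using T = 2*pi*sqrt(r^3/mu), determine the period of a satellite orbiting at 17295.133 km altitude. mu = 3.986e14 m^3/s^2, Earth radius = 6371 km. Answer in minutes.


r = 23666.1330 km = 2.3666133e+07 m
T = 2*pi*sqrt(r^3/mu) = 2*pi*sqrt(1.3255066e+22 / 3.986e14)
T = 36232.8230 s = 603.8804 min

603.8804 minutes


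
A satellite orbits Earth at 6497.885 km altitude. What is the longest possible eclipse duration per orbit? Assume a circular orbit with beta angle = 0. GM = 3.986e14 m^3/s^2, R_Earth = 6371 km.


r = 12868.8850 km
T = 242.1427 min
Eclipse fraction = arcsin(R_E/r)/pi = arcsin(6371.0000/12868.8850)/pi
= arcsin(0.4950701)/pi = 0.1648576
Eclipse duration = 0.1648576 * 242.1427 = 39.9191 min

39.9191 minutes


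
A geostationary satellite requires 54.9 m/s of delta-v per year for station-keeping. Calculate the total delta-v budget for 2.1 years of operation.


dV = rate * years = 54.9 * 2.1
dV = 115.2900 m/s

115.2900 m/s


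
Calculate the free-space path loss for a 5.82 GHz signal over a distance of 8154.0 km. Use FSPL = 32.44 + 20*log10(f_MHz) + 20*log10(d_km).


f = 5.82 GHz = 5820.0000 MHz
d = 8154.0 km
FSPL = 32.44 + 20*log10(5820.0000) + 20*log10(8154.0)
FSPL = 32.44 + 75.2985 + 78.2274
FSPL = 185.9659 dB

185.9659 dB


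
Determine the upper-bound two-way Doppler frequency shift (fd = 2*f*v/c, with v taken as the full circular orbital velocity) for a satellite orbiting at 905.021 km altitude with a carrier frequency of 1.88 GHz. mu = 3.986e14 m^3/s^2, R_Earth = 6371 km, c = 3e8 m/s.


r = 7.276021e+06 m
v = sqrt(mu/r) = 7401.5329 m/s (worst-case radial velocity)
f = 1.88 GHz = 1.88e+09 Hz
fd = 2*f*v/c = 2*1.88e+09*7401.5329/3.0e+08
fd = 92765.8793 Hz

92765.8793 Hz


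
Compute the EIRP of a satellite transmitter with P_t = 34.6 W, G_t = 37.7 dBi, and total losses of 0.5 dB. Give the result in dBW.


Pt = 34.6 W = 15.3908 dBW
EIRP = Pt_dBW + Gt - losses = 15.3908 + 37.7 - 0.5 = 52.5908 dBW

52.5908 dBW


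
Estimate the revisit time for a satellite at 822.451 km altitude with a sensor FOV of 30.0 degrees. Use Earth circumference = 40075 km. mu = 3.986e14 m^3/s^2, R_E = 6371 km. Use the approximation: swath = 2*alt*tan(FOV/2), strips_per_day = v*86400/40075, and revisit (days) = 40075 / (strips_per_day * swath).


swath = 2*822.451*tan(0.2617994) = 440.7502 km
v = sqrt(mu/r) = 7443.8910 m/s = 7.4439 km/s
strips/day = v*86400/40075 = 7.4439*86400/40075 = 16.0487
coverage/day = strips * swath = 16.0487 * 440.7502 = 7073.4729 km
revisit = 40075 / 7073.4729 = 5.6655 days

5.6655 days


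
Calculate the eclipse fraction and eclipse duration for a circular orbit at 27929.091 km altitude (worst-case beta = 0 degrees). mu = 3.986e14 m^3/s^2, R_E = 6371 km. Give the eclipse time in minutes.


r = 34300.0910 km
T = 1053.6658 min
Eclipse fraction = arcsin(R_E/r)/pi = arcsin(6371.0000/34300.0910)/pi
= arcsin(0.1857429)/pi = 0.05946917
Eclipse duration = 0.05946917 * 1053.6658 = 62.6606 min

62.6606 minutes


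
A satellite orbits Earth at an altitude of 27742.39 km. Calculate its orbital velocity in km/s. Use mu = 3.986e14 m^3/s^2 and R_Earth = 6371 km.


r = R_E + alt = 6371.0 + 27742.39 = 34113.3900 km = 3.411339e+07 m
v = sqrt(mu/r) = sqrt(3.986e14 / 3.411339e+07) = 3418.2688 m/s = 3.4183 km/s

3.4183 km/s


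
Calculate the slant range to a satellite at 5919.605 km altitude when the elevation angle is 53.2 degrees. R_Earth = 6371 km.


h = 5919.605 km, el = 53.2 deg
d = -R_E*sin(el) + sqrt((R_E*sin(el))^2 + 2*R_E*h + h^2)
d = -6371.0000*sin(0.9285152) + sqrt((6371.0000*0.8007314)^2 + 2*6371.0000*5919.605 + 5919.605^2)
d = 6581.6145 km

6581.6145 km


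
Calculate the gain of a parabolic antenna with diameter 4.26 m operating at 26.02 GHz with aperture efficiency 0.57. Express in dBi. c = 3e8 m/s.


lambda = c/f = 3e8 / 2.602e+10 = 0.01152959 m
G = eta*(pi*D/lambda)^2 = 0.57*(pi*4.26/0.01152959)^2
G = 768008.2305 (linear)
G = 10*log10(768008.2305) = 58.8537 dBi

58.8537 dBi


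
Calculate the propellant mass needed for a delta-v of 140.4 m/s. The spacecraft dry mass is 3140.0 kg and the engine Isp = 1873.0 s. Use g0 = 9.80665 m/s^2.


ve = Isp * g0 = 1873.0 * 9.80665 = 18367.855450 m/s
mass ratio = exp(dv/ve) = exp(140.4/18367.855450) = 1.00767308
m_prop = m_dry * (mr - 1) = 3140.0 * (1.00767308 - 1)
m_prop = 24.0935 kg

24.0935 kg


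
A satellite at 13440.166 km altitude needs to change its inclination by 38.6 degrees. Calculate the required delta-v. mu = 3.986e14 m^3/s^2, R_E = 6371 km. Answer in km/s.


r = 19811.1660 km = 1.9811166e+07 m
V = sqrt(mu/r) = 4485.5286 m/s
di = 38.6 deg = 0.6736971 rad
dV = 2*V*sin(di/2) = 2*4485.5286*sin(0.3368485)
dV = 2965.0635 m/s = 2.9651 km/s

2.9651 km/s


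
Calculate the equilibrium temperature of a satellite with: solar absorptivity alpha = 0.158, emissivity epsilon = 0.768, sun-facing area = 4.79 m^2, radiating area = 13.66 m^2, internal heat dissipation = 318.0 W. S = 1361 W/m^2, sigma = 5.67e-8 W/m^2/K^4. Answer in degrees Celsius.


Numerator = alpha*S*A_sun + Q_int = 0.158*1361*4.79 + 318.0 = 1348.0320 W
Denominator = eps*sigma*A_rad = 0.768*5.67e-8*13.66 = 5.948329e-07 W/K^4
T^4 = 2.2662365e+09 K^4
T = 218.1857 K = -54.9643 C

-54.9643 degrees Celsius


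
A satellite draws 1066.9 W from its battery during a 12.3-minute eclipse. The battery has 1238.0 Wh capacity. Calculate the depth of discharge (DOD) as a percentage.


E_used = P * t / 60 = 1066.9 * 12.3 / 60 = 218.7145 Wh
DOD = E_used / E_total * 100 = 218.7145 / 1238.0 * 100
DOD = 17.6668 %

17.6668 %


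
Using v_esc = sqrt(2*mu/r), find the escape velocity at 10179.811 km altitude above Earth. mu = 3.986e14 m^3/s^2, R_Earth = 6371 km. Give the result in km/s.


r = 6371.0 + 10179.811 = 16550.8110 km = 1.6550811e+07 m
v_esc = sqrt(2*mu/r) = sqrt(2*3.986e14 / 1.6550811e+07)
v_esc = 6940.2323 m/s = 6.9402 km/s

6.9402 km/s


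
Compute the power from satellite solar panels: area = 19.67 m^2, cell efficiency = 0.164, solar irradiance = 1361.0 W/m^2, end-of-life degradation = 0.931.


P = area * eta * S * degradation
P = 19.67 * 0.164 * 1361.0 * 0.931
P = 4087.4835 W

4087.4835 W


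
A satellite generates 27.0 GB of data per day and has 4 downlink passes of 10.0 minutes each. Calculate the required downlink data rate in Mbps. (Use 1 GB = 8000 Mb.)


total contact time = 4 * 10.0 * 60 = 2400.0000 s
data = 27.0 GB = 216000.0000 Mb
rate = 216000.0000 / 2400.0000 = 90.0000 Mbps

90.0000 Mbps


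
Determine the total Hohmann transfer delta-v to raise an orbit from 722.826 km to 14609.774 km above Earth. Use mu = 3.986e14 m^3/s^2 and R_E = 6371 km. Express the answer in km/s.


r1 = 7093.8260 km = 7.093826e+06 m
r2 = 20980.7740 km = 2.0980774e+07 m
dv1 = sqrt(mu/r1)*(sqrt(2*r2/(r1+r2)) - 1) = 1668.2794 m/s
dv2 = sqrt(mu/r2)*(1 - sqrt(2*r1/(r1+r2))) = 1260.1745 m/s
total dv = |dv1| + |dv2| = 1668.2794 + 1260.1745 = 2928.4539 m/s = 2.9285 km/s

2.9285 km/s


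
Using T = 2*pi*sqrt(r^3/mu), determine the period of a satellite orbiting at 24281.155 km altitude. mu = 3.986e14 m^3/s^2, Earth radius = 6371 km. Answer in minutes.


r = 30652.1550 km = 3.0652155e+07 m
T = 2*pi*sqrt(r^3/mu) = 2*pi*sqrt(2.8799373e+22 / 3.986e14)
T = 53407.5604 s = 890.1260 min

890.1260 minutes


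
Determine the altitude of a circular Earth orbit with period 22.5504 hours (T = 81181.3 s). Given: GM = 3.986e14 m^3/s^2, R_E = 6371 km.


T = 81181.3 s
r = (mu*T^2/(4*pi^2))^(1/3) = (3.986e14 * 81181.3^2 / (4*pi^2))^(1/3)
r = 4.0522527e+07 m = 40522.5270 km
alt = r - R_E = 40522.5270 - 6371 = 34151.5270 km

34151.5270 km


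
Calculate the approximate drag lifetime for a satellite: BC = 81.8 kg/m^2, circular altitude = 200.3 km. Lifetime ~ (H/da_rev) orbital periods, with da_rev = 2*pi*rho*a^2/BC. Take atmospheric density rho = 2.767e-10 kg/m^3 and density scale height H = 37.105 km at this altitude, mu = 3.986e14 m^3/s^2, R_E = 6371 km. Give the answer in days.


a = R_E + alt = 6571.3000 km = 6.5713e+06 m
da_rev = 2*pi*rho*a^2/BC = 2*pi*2.767e-10*(6.5713e+06)^2/81.8 = 917.779416 m per revolution
N = H/da_rev = 37105.0000 m / 917.779416 m = 40.4291 revolutions
P = 2*pi*sqrt(a^3/mu) = 5301.3706 s
lifetime = N*P = 40.4291 * 5301.3706 = 214329.6654 s = 2.4807 days

2.4807 days


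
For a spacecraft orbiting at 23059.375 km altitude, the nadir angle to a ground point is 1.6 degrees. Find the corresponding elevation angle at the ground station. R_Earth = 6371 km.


r = R_E + alt = 29430.3750 km
Law of sines in the satellite / Earth-center / ground-point triangle:
  sin(nadir)/R_E = sin(90 + el)/r  =>  cos(el) = (r/R_E)*sin(nadir)
cos(el) = (29430.3750 / 6371.0000) * sin(1.6 deg) = 0.128982
el = arccos(0.128982) = 82.5892 deg
(Earth-central angle = 90 - nadir - el = 5.8108 deg)

82.5892 degrees


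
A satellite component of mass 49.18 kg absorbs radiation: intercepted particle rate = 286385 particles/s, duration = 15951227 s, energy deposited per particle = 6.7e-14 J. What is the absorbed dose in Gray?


Total energy deposited = rate * time * E_per
  = 286385 * 15951227 * 6.7e-14 = 0.3060689 J
Dose = E_total / mass = 0.3060689 / 49.18
Dose = 0.006223442 Gy

0.0062 Gy


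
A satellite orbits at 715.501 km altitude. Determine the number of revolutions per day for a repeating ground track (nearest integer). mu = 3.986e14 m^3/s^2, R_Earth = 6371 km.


r = 7.086501e+06 m
T = 2*pi*sqrt(r^3/mu) = 5936.8900 s = 98.9482 min
revs/day = 1440 / 98.9482 = 14.5531
Rounded: 15 revolutions per day

15 revolutions per day


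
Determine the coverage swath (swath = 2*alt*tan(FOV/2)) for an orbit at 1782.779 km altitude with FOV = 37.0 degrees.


FOV = 37.0 deg = 0.6457718 rad
swath = 2 * alt * tan(FOV/2) = 2 * 1782.779 * tan(0.3228859)
swath = 2 * 1782.779 * 0.3345953
swath = 1193.0190 km

1193.0190 km


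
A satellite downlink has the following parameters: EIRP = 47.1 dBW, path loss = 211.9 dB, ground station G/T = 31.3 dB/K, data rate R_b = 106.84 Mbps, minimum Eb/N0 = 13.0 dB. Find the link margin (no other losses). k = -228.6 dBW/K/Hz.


C/N0 = EIRP - FSPL + G/T - k = 47.1 - 211.9 + 31.3 - (-228.6)
C/N0 = 95.1000 dB-Hz
R_b = 106.84 Mbps = 1.0684e+08 bps -> 10*log10(R_b) = 80.2873 dB-Hz
Eb/N0 = C/N0 - 10*log10(R_b) = 95.1000 - 80.2873 = 14.8127 dB
Margin = Eb/N0 - Eb/N0_req = 14.8127 - 13.0 = 1.8127 dB (link closes)

1.8127 dB


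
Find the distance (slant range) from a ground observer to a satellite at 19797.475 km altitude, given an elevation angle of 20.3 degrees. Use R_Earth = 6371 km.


h = 19797.475 km, el = 20.3 deg
d = -R_E*sin(el) + sqrt((R_E*sin(el))^2 + 2*R_E*h + h^2)
d = -6371.0000*sin(0.3543018) + sqrt((6371.0000*0.3469357)^2 + 2*6371.0000*19797.475 + 19797.475^2)
d = 23266.8194 km

23266.8194 km


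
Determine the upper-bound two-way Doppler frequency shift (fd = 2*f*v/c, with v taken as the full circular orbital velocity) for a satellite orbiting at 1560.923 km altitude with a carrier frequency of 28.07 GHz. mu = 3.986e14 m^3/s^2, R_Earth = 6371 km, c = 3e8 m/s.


r = 7.931923e+06 m
v = sqrt(mu/r) = 7088.9090 m/s (worst-case radial velocity)
f = 28.07 GHz = 2.807e+10 Hz
fd = 2*f*v/c = 2*2.807e+10*7088.9090/3.0e+08
fd = 1.3265712e+06 Hz

1.3266e+06 Hz


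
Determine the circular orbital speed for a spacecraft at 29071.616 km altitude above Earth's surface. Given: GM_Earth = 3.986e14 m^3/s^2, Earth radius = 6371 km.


r = R_E + alt = 6371.0 + 29071.616 = 35442.6160 km = 3.5442616e+07 m
v = sqrt(mu/r) = sqrt(3.986e14 / 3.5442616e+07) = 3353.5575 m/s = 3.3536 km/s

3.3536 km/s


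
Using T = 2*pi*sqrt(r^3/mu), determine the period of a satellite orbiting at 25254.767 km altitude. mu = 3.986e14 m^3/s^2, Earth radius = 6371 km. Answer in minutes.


r = 31625.7670 km = 3.1625767e+07 m
T = 2*pi*sqrt(r^3/mu) = 2*pi*sqrt(3.1631749e+22 / 3.986e14)
T = 55972.2573 s = 932.8710 min

932.8710 minutes


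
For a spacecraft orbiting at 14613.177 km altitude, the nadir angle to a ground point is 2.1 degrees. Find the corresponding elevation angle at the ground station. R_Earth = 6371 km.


r = R_E + alt = 20984.1770 km
Law of sines in the satellite / Earth-center / ground-point triangle:
  sin(nadir)/R_E = sin(90 + el)/r  =>  cos(el) = (r/R_E)*sin(nadir)
cos(el) = (20984.1770 / 6371.0000) * sin(2.1 deg) = 0.1206935
el = arccos(0.1206935) = 83.0679 deg
(Earth-central angle = 90 - nadir - el = 4.8321 deg)

83.0679 degrees


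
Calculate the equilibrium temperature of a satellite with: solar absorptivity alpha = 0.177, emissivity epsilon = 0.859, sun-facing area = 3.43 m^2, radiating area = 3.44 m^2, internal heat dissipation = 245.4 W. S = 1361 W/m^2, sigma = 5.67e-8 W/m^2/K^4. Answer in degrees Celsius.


Numerator = alpha*S*A_sun + Q_int = 0.177*1361*3.43 + 245.4 = 1071.6767 W
Denominator = eps*sigma*A_rad = 0.859*5.67e-8*3.44 = 1.6754623e-07 W/K^4
T^4 = 6.3963045e+09 K^4
T = 282.8019 K = 9.6519 C

9.6519 degrees Celsius


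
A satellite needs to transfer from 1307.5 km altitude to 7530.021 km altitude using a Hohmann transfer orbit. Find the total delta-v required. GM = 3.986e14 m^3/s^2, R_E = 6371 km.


r1 = 7678.5000 km = 7.6785e+06 m
r2 = 13901.0210 km = 1.3901021e+07 m
dv1 = sqrt(mu/r1)*(sqrt(2*r2/(r1+r2)) - 1) = 973.0736 m/s
dv2 = sqrt(mu/r2)*(1 - sqrt(2*r1/(r1+r2))) = 837.5392 m/s
total dv = |dv1| + |dv2| = 973.0736 + 837.5392 = 1810.6127 m/s = 1.8106 km/s

1.8106 km/s


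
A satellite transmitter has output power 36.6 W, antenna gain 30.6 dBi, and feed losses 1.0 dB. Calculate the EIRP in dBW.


Pt = 36.6 W = 15.6348 dBW
EIRP = Pt_dBW + Gt - losses = 15.6348 + 30.6 - 1.0 = 45.2348 dBW

45.2348 dBW


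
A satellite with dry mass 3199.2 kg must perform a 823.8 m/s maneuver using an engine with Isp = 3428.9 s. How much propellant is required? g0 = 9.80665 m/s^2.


ve = Isp * g0 = 3428.9 * 9.80665 = 33626.022185 m/s
mass ratio = exp(dv/ve) = exp(823.8/33626.022185) = 1.02480145
m_prop = m_dry * (mr - 1) = 3199.2 * (1.02480145 - 1)
m_prop = 79.3448 kg

79.3448 kg


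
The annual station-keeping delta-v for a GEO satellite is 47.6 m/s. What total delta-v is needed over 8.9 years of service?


dV = rate * years = 47.6 * 8.9
dV = 423.6400 m/s

423.6400 m/s


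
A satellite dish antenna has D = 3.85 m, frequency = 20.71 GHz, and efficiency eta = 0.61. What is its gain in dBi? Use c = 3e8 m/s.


lambda = c/f = 3e8 / 2.071e+10 = 0.01448576 m
G = eta*(pi*D/lambda)^2 = 0.61*(pi*3.85/0.01448576)^2
G = 425273.8979 (linear)
G = 10*log10(425273.8979) = 56.2867 dBi

56.2867 dBi


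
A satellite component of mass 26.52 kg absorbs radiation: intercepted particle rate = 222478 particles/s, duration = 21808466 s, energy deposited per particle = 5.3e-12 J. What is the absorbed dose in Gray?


Total energy deposited = rate * time * E_per
  = 222478 * 21808466 * 5.3e-12 = 25.7151 J
Dose = E_total / mass = 25.7151 / 26.52
Dose = 0.969649 Gy

0.9696 Gy


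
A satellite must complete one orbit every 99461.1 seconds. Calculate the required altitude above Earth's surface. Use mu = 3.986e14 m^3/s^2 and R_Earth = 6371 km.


T = 99461.1 s
r = (mu*T^2/(4*pi^2))^(1/3) = (3.986e14 * 99461.1^2 / (4*pi^2))^(1/3)
r = 4.6397512e+07 m = 46397.5118 km
alt = r - R_E = 46397.5118 - 6371 = 40026.5118 km

40026.5118 km


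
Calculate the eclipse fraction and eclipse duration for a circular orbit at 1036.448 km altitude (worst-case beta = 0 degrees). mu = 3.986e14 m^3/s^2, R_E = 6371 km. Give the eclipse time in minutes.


r = 7407.4480 km
T = 105.7457 min
Eclipse fraction = arcsin(R_E/r)/pi = arcsin(6371.0000/7407.4480)/pi
= arcsin(0.8600803)/pi = 0.3295867
Eclipse duration = 0.3295867 * 105.7457 = 34.8524 min

34.8524 minutes


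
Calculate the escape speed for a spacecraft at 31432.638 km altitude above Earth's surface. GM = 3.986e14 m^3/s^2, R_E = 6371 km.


r = 6371.0 + 31432.638 = 37803.6380 km = 3.7803638e+07 m
v_esc = sqrt(2*mu/r) = sqrt(2*3.986e14 / 3.7803638e+07)
v_esc = 4592.1583 m/s = 4.5922 km/s

4.5922 km/s


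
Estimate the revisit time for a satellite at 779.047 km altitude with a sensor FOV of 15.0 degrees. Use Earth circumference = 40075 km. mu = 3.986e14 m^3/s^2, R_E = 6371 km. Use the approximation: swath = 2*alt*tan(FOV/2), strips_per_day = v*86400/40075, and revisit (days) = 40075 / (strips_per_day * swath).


swath = 2*779.047*tan(0.1308997) = 205.1270 km
v = sqrt(mu/r) = 7466.4506 m/s = 7.4665 km/s
strips/day = v*86400/40075 = 7.4665*86400/40075 = 16.0974
coverage/day = strips * swath = 16.0974 * 205.1270 = 3302.0008 km
revisit = 40075 / 3302.0008 = 12.1366 days

12.1366 days


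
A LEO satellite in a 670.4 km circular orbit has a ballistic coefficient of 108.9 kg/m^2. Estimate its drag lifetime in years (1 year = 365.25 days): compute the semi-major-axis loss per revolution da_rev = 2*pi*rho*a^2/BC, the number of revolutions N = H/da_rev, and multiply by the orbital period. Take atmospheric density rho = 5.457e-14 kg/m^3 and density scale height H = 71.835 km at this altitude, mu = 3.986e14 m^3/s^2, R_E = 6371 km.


a = R_E + alt = 7041.4000 km = 7.0414e+06 m
da_rev = 2*pi*rho*a^2/BC = 2*pi*5.457e-14*(7.0414e+06)^2/108.9 = 0.156107574 m per revolution
N = H/da_rev = 71835.0000 m / 0.156107574 m = 460163.4515 revolutions
P = 2*pi*sqrt(a^3/mu) = 5880.3035 s
lifetime = N*P = 460163.4515 * 5880.3035 = 2.7059008e+09 s = 31318.2960 days
years = 31318.2960 / 365.25 = 85.7448 years

85.7448 years


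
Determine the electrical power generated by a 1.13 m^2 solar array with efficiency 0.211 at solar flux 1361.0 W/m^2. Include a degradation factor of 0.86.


P = area * eta * S * degradation
P = 1.13 * 0.211 * 1361.0 * 0.86
P = 279.0728 W

279.0728 W


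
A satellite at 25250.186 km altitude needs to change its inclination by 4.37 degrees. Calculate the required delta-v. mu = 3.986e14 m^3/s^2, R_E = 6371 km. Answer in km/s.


r = 31621.1860 km = 3.1621186e+07 m
V = sqrt(mu/r) = 3550.4187 m/s
di = 4.37 deg = 0.07627089 rad
dV = 2*V*sin(di/2) = 2*3550.4187*sin(0.03813544)
dV = 270.7280 m/s = 0.270728 km/s

0.2707 km/s


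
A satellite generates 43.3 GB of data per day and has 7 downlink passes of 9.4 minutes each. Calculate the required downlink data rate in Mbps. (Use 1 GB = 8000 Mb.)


total contact time = 7 * 9.4 * 60 = 3948.0000 s
data = 43.3 GB = 346400.0000 Mb
rate = 346400.0000 / 3948.0000 = 87.7406 Mbps

87.7406 Mbps


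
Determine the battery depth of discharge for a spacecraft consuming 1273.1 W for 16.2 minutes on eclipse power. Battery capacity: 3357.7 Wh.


E_used = P * t / 60 = 1273.1 * 16.2 / 60 = 343.7370 Wh
DOD = E_used / E_total * 100 = 343.7370 / 3357.7 * 100
DOD = 10.2373 %

10.2373 %


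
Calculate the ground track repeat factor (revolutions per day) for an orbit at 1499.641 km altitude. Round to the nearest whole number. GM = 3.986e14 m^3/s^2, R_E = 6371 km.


r = 7.870641e+06 m
T = 2*pi*sqrt(r^3/mu) = 6949.0650 s = 115.8178 min
revs/day = 1440 / 115.8178 = 12.4333
Rounded: 12 revolutions per day

12 revolutions per day


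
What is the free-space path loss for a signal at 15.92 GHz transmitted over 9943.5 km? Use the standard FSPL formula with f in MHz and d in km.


f = 15.92 GHz = 15920.0000 MHz
d = 9943.5 km
FSPL = 32.44 + 20*log10(15920.0000) + 20*log10(9943.5)
FSPL = 32.44 + 84.0389 + 79.9508
FSPL = 196.4296 dB

196.4296 dB


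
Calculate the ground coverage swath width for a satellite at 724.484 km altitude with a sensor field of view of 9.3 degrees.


FOV = 9.3 deg = 0.1623156 rad
swath = 2 * alt * tan(FOV/2) = 2 * 724.484 * tan(0.08115781)
swath = 2 * 724.484 * 0.08133647
swath = 117.8539 km

117.8539 km


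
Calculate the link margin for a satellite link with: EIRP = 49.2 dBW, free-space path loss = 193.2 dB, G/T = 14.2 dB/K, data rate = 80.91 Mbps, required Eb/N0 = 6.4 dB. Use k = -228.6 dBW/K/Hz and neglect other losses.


C/N0 = EIRP - FSPL + G/T - k = 49.2 - 193.2 + 14.2 - (-228.6)
C/N0 = 98.8000 dB-Hz
R_b = 80.91 Mbps = 8.091e+07 bps -> 10*log10(R_b) = 79.0800 dB-Hz
Eb/N0 = C/N0 - 10*log10(R_b) = 98.8000 - 79.0800 = 19.7200 dB
Margin = Eb/N0 - Eb/N0_req = 19.7200 - 6.4 = 13.3200 dB (link closes)

13.3200 dB


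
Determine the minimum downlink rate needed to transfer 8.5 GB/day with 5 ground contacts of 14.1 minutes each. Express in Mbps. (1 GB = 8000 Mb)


total contact time = 5 * 14.1 * 60 = 4230.0000 s
data = 8.5 GB = 68000.0000 Mb
rate = 68000.0000 / 4230.0000 = 16.0757 Mbps

16.0757 Mbps


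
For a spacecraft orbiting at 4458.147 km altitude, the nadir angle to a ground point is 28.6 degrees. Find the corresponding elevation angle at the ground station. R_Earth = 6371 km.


r = R_E + alt = 10829.1470 km
Law of sines in the satellite / Earth-center / ground-point triangle:
  sin(nadir)/R_E = sin(90 + el)/r  =>  cos(el) = (r/R_E)*sin(nadir)
cos(el) = (10829.1470 / 6371.0000) * sin(28.6 deg) = 0.8136595
el = arccos(0.8136595) = 35.5450 deg
(Earth-central angle = 90 - nadir - el = 25.8550 deg)

35.5450 degrees


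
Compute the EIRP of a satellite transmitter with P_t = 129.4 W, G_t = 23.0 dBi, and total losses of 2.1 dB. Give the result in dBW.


Pt = 129.4 W = 21.1193 dBW
EIRP = Pt_dBW + Gt - losses = 21.1193 + 23.0 - 2.1 = 42.0193 dBW

42.0193 dBW


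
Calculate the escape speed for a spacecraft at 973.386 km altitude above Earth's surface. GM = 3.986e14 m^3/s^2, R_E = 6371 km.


r = 6371.0 + 973.386 = 7344.3860 km = 7.344386e+06 m
v_esc = sqrt(2*mu/r) = sqrt(2*3.986e14 / 7.344386e+06)
v_esc = 10418.5168 m/s = 10.4185 km/s

10.4185 km/s


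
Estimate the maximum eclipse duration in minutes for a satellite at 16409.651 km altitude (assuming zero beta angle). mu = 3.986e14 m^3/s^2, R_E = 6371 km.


r = 22780.6510 km
T = 570.3076 min
Eclipse fraction = arcsin(R_E/r)/pi = arcsin(6371.0000/22780.6510)/pi
= arcsin(0.2796672)/pi = 0.09022412
Eclipse duration = 0.09022412 * 570.3076 = 51.4555 min

51.4555 minutes


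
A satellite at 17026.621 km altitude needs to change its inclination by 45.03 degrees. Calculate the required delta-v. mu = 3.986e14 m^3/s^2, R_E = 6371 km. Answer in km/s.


r = 23397.6210 km = 2.3397621e+07 m
V = sqrt(mu/r) = 4127.4593 m/s
di = 45.03 deg = 0.7859218 rad
dV = 2*V*sin(di/2) = 2*4127.4593*sin(0.3929609)
dV = 3161.0171 m/s = 3.1610 km/s

3.1610 km/s


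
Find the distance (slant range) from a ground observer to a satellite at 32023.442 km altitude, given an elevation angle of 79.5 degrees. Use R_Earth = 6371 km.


h = 32023.442 km, el = 79.5 deg
d = -R_E*sin(el) + sqrt((R_E*sin(el))^2 + 2*R_E*h + h^2)
d = -6371.0000*sin(1.3875) + sqrt((6371.0000*0.9832549)^2 + 2*6371.0000*32023.442 + 32023.442^2)
d = 32112.5667 km

32112.5667 km


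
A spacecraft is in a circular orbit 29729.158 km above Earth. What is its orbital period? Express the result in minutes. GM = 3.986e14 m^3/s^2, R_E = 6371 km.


r = 36100.1580 km = 3.6100158e+07 m
T = 2*pi*sqrt(r^3/mu) = 2*pi*sqrt(4.7046499e+22 / 3.986e14)
T = 68261.3503 s = 1137.6892 min

1137.6892 minutes


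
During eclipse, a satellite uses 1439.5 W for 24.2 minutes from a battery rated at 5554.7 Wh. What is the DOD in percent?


E_used = P * t / 60 = 1439.5 * 24.2 / 60 = 580.5983 Wh
DOD = E_used / E_total * 100 = 580.5983 / 5554.7 * 100
DOD = 10.4524 %

10.4524 %


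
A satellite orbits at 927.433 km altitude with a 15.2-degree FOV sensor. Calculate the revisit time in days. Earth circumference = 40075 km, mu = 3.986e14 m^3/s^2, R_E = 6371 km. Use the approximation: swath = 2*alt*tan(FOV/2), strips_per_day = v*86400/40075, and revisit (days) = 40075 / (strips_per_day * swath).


swath = 2*927.433*tan(0.132645) = 247.4920 km
v = sqrt(mu/r) = 7390.1599 m/s = 7.3902 km/s
strips/day = v*86400/40075 = 7.3902*86400/40075 = 15.9329
coverage/day = strips * swath = 15.9329 * 247.4920 = 3943.2576 km
revisit = 40075 / 3943.2576 = 10.1629 days

10.1629 days


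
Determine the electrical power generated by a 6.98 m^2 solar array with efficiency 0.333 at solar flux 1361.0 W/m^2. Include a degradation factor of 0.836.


P = area * eta * S * degradation
P = 6.98 * 0.333 * 1361.0 * 0.836
P = 2644.6248 W

2644.6248 W


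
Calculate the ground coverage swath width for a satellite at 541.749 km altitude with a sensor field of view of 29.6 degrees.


FOV = 29.6 deg = 0.5166175 rad
swath = 2 * alt * tan(FOV/2) = 2 * 541.749 * tan(0.2583087)
swath = 2 * 541.749 * 0.2642114
swath = 286.2725 km

286.2725 km


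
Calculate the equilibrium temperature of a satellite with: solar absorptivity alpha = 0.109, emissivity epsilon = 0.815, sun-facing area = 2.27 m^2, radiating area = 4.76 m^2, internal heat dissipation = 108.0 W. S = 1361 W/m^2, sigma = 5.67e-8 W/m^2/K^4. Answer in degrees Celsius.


Numerator = alpha*S*A_sun + Q_int = 0.109*1361*2.27 + 108.0 = 444.7522 W
Denominator = eps*sigma*A_rad = 0.815*5.67e-8*4.76 = 2.1996198e-07 W/K^4
T^4 = 2.0219505e+09 K^4
T = 212.0521 K = -61.0979 C

-61.0979 degrees Celsius
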